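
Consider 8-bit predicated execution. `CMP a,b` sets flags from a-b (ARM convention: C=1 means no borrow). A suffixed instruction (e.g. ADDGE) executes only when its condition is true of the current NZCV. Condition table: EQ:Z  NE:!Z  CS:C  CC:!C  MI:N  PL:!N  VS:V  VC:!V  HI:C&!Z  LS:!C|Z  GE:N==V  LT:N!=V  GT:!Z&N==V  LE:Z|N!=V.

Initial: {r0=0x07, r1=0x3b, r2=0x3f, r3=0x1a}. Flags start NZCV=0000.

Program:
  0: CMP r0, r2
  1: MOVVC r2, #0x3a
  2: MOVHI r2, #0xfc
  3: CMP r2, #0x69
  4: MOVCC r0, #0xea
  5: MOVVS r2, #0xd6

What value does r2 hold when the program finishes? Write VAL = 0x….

0: ✓ CMP  NZCV=1000
1: ✓ MOVVC  r2←0x3a
2: · MOVHI
3: ✓ CMP  NZCV=1000
4: ✓ MOVCC  r0←0xea
5: · MOVVS

VAL = 0x3a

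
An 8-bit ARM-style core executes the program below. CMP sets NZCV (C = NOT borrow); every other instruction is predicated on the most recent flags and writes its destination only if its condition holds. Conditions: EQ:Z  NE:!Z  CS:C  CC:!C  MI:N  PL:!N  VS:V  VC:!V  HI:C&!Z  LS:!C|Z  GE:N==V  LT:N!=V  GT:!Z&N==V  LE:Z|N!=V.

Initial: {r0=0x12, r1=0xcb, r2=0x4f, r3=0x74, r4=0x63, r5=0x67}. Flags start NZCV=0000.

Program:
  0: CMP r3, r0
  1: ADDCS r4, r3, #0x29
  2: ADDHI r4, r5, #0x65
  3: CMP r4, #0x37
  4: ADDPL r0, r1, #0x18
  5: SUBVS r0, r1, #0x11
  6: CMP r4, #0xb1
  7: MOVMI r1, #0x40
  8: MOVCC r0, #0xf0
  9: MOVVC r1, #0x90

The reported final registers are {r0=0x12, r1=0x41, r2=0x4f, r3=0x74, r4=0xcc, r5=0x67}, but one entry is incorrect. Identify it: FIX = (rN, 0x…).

FIX = (r1, 0x90)

[0] flags=0010 → (cmp)
[1] flags=0010 CS?T → r4=0x9d
[2] flags=0010 HI?T → r4=0xcc
[3] flags=1010 → (cmp)
[4] flags=1010 PL?F → skip
[5] flags=1010 VS?F → skip
[6] flags=0010 → (cmp)
[7] flags=0010 MI?F → skip
[8] flags=0010 CC?F → skip
[9] flags=0010 VC?T → r1=0x90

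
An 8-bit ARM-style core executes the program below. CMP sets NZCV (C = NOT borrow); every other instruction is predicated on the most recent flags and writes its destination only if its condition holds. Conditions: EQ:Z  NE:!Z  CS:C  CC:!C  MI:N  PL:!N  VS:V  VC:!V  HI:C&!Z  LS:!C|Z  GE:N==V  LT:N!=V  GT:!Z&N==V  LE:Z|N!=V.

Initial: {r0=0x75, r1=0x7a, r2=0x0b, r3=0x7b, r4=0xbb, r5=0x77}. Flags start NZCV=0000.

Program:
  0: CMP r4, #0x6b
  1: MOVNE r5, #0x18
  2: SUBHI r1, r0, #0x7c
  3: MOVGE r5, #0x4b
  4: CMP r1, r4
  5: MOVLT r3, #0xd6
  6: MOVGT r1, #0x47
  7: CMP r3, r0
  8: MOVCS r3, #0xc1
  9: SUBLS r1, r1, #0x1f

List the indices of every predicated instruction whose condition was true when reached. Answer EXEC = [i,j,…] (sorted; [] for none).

EXEC = [1,2,6,8]

[0] flags=0011 → (cmp)
[1] flags=0011 NE?T → r5=0x18
[2] flags=0011 HI?T → r1=0xf9
[3] flags=0011 GE?F → skip
[4] flags=0010 → (cmp)
[5] flags=0010 LT?F → skip
[6] flags=0010 GT?T → r1=0x47
[7] flags=0010 → (cmp)
[8] flags=0010 CS?T → r3=0xc1
[9] flags=0010 LS?F → skip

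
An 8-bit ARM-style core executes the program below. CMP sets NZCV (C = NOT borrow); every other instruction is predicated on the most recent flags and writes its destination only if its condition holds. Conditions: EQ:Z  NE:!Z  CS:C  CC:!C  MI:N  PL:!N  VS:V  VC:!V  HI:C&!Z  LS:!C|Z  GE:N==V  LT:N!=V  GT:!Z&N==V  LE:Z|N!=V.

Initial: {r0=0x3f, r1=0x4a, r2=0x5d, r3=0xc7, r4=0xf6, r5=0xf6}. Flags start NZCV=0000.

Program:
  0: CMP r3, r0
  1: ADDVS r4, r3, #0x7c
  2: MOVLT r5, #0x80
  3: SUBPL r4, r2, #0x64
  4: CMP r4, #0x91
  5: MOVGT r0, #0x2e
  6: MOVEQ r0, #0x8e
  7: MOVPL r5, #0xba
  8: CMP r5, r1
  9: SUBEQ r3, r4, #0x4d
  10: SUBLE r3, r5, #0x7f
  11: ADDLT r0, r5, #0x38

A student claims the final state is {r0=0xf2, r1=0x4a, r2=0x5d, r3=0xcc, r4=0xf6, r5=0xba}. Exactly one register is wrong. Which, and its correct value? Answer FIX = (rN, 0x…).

[0] flags=1010 → (cmp)
[1] flags=1010 VS?F → skip
[2] flags=1010 LT?T → r5=0x80
[3] flags=1010 PL?F → skip
[4] flags=0010 → (cmp)
[5] flags=0010 GT?T → r0=0x2e
[6] flags=0010 EQ?F → skip
[7] flags=0010 PL?T → r5=0xba
[8] flags=0011 → (cmp)
[9] flags=0011 EQ?F → skip
[10] flags=0011 LE?T → r3=0x3b
[11] flags=0011 LT?T → r0=0xf2

FIX = (r3, 0x3b)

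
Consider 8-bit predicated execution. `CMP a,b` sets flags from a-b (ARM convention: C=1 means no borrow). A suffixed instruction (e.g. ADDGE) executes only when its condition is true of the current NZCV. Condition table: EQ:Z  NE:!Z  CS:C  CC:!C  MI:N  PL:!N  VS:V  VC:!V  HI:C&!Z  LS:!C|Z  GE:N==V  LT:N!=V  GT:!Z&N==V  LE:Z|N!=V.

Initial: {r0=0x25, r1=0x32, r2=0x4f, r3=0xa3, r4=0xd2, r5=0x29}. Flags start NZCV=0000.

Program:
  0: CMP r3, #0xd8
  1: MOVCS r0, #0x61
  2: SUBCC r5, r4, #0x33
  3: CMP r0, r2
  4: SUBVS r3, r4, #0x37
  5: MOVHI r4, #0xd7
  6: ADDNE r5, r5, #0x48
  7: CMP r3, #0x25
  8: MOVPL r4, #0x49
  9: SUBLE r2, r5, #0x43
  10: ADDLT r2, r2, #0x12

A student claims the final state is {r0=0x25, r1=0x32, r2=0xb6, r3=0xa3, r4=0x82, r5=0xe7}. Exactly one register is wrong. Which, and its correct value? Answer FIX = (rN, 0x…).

[0] flags=1000 → (cmp)
[1] flags=1000 CS?F → skip
[2] flags=1000 CC?T → r5=0x9f
[3] flags=1000 → (cmp)
[4] flags=1000 VS?F → skip
[5] flags=1000 HI?F → skip
[6] flags=1000 NE?T → r5=0xe7
[7] flags=0011 → (cmp)
[8] flags=0011 PL?T → r4=0x49
[9] flags=0011 LE?T → r2=0xa4
[10] flags=0011 LT?T → r2=0xb6

FIX = (r4, 0x49)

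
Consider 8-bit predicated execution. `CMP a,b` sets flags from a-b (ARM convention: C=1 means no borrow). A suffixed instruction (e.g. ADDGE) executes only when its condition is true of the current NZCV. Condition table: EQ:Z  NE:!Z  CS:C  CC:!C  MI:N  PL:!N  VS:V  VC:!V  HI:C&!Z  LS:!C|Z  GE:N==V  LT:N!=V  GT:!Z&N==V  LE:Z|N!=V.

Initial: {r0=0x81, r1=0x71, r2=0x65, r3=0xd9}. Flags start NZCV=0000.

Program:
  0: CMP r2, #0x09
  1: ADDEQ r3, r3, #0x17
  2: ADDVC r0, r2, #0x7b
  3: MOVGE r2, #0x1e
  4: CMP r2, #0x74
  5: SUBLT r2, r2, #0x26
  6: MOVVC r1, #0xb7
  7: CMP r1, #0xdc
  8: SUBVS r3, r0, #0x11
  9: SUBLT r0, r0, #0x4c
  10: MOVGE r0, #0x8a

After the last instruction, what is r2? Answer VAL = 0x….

VAL = 0xf8

[0] flags=0010 → (cmp)
[1] flags=0010 EQ?F → skip
[2] flags=0010 VC?T → r0=0xe0
[3] flags=0010 GE?T → r2=0x1e
[4] flags=1000 → (cmp)
[5] flags=1000 LT?T → r2=0xf8
[6] flags=1000 VC?T → r1=0xb7
[7] flags=1000 → (cmp)
[8] flags=1000 VS?F → skip
[9] flags=1000 LT?T → r0=0x94
[10] flags=1000 GE?F → skip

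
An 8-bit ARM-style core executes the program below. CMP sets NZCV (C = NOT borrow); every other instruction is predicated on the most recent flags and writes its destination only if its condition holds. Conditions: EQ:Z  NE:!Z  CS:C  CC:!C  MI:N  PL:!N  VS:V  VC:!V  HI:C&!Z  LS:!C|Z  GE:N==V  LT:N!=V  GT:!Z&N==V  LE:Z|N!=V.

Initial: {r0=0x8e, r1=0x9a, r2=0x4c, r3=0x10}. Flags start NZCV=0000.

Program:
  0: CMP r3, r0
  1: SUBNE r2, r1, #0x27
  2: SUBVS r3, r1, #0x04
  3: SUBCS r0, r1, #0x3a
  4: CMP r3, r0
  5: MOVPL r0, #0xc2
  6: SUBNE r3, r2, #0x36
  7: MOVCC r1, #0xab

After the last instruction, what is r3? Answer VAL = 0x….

[0] flags=1001 → (cmp)
[1] flags=1001 NE?T → r2=0x73
[2] flags=1001 VS?T → r3=0x96
[3] flags=1001 CS?F → skip
[4] flags=0010 → (cmp)
[5] flags=0010 PL?T → r0=0xc2
[6] flags=0010 NE?T → r3=0x3d
[7] flags=0010 CC?F → skip

VAL = 0x3d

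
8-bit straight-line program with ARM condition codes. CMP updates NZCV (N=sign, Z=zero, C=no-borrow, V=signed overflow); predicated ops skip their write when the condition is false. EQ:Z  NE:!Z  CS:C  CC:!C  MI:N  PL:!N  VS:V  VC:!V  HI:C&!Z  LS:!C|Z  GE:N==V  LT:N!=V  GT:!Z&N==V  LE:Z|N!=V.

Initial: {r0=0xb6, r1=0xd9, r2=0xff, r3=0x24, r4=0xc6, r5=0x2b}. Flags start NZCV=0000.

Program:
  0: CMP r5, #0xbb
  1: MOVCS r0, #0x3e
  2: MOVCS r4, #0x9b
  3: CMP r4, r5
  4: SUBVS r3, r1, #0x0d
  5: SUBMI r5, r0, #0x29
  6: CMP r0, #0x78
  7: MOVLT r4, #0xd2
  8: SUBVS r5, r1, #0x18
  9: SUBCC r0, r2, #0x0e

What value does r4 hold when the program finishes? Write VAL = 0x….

[0] flags=0000 → (cmp)
[1] flags=0000 CS?F → skip
[2] flags=0000 CS?F → skip
[3] flags=1010 → (cmp)
[4] flags=1010 VS?F → skip
[5] flags=1010 MI?T → r5=0x8d
[6] flags=0011 → (cmp)
[7] flags=0011 LT?T → r4=0xd2
[8] flags=0011 VS?T → r5=0xc1
[9] flags=0011 CC?F → skip

VAL = 0xd2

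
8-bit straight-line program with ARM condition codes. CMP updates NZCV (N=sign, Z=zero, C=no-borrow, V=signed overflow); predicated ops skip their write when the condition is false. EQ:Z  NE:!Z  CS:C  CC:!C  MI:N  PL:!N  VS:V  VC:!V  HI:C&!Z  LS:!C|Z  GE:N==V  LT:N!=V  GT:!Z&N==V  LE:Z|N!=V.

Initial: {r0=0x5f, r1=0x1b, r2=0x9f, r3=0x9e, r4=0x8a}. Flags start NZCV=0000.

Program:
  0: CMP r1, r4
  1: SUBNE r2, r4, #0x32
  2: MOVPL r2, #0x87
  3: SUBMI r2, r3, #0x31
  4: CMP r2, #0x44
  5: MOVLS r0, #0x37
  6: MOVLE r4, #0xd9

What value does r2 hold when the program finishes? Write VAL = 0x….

VAL = 0x6d

[0] flags=1001 → (cmp)
[1] flags=1001 NE?T → r2=0x58
[2] flags=1001 PL?F → skip
[3] flags=1001 MI?T → r2=0x6d
[4] flags=0010 → (cmp)
[5] flags=0010 LS?F → skip
[6] flags=0010 LE?F → skip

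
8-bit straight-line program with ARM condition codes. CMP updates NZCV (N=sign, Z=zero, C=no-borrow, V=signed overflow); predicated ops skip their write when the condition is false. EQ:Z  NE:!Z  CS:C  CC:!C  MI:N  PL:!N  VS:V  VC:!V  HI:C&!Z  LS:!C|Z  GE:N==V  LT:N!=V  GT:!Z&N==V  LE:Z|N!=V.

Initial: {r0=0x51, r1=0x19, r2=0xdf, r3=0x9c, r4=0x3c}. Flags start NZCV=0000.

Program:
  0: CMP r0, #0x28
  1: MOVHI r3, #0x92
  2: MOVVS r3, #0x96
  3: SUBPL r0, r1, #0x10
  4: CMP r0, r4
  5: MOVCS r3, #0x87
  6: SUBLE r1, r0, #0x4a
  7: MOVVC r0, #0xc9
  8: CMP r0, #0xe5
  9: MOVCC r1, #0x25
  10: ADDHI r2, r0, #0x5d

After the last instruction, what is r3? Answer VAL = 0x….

VAL = 0x92

[0] flags=0010 → (cmp)
[1] flags=0010 HI?T → r3=0x92
[2] flags=0010 VS?F → skip
[3] flags=0010 PL?T → r0=0x09
[4] flags=1000 → (cmp)
[5] flags=1000 CS?F → skip
[6] flags=1000 LE?T → r1=0xbf
[7] flags=1000 VC?T → r0=0xc9
[8] flags=1000 → (cmp)
[9] flags=1000 CC?T → r1=0x25
[10] flags=1000 HI?F → skip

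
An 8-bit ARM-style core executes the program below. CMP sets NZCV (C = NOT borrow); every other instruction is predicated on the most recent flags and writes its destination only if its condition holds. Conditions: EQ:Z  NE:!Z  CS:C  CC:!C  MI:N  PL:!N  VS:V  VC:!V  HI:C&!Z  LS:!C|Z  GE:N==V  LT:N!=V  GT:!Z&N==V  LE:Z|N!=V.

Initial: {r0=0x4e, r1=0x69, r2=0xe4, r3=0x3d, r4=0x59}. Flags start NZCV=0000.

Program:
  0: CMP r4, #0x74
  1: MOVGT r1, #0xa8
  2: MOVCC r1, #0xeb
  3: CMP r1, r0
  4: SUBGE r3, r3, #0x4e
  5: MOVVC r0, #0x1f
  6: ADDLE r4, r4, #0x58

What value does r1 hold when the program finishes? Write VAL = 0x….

VAL = 0xeb

0: ✓ CMP  NZCV=1000
1: · MOVGT
2: ✓ MOVCC  r1←0xeb
3: ✓ CMP  NZCV=1010
4: · SUBGE
5: ✓ MOVVC  r0←0x1f
6: ✓ ADDLE  r4←0xb1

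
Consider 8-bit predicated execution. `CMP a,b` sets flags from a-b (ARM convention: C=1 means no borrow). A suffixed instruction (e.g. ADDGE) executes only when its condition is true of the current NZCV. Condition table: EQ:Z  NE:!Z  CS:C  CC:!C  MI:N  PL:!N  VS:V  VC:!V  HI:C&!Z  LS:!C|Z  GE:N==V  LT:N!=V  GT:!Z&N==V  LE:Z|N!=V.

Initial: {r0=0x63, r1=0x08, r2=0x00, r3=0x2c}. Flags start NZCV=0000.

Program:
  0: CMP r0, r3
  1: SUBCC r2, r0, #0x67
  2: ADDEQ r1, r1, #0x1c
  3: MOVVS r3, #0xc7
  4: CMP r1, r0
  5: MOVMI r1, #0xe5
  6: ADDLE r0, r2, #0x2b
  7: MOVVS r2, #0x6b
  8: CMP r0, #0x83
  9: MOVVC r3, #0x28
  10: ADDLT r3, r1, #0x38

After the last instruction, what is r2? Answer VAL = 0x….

0: ✓ CMP  NZCV=0010
1: · SUBCC
2: · ADDEQ
3: · MOVVS
4: ✓ CMP  NZCV=1000
5: ✓ MOVMI  r1←0xe5
6: ✓ ADDLE  r0←0x2b
7: · MOVVS
8: ✓ CMP  NZCV=1001
9: · MOVVC
10: · ADDLT

VAL = 0x00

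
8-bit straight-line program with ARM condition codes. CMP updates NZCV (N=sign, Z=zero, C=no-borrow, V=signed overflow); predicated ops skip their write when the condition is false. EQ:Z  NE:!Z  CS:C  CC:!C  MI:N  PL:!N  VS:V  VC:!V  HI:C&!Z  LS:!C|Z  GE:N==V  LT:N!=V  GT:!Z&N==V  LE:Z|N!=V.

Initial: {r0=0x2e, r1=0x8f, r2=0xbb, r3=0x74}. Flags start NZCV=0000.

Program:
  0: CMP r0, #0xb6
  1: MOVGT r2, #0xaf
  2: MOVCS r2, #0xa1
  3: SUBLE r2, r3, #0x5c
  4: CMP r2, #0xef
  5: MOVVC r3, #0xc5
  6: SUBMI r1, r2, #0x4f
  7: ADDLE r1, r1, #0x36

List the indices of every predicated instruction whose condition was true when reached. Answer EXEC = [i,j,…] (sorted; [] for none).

[0] flags=0000 → (cmp)
[1] flags=0000 GT?T → r2=0xaf
[2] flags=0000 CS?F → skip
[3] flags=0000 LE?F → skip
[4] flags=1000 → (cmp)
[5] flags=1000 VC?T → r3=0xc5
[6] flags=1000 MI?T → r1=0x60
[7] flags=1000 LE?T → r1=0x96

EXEC = [1,5,6,7]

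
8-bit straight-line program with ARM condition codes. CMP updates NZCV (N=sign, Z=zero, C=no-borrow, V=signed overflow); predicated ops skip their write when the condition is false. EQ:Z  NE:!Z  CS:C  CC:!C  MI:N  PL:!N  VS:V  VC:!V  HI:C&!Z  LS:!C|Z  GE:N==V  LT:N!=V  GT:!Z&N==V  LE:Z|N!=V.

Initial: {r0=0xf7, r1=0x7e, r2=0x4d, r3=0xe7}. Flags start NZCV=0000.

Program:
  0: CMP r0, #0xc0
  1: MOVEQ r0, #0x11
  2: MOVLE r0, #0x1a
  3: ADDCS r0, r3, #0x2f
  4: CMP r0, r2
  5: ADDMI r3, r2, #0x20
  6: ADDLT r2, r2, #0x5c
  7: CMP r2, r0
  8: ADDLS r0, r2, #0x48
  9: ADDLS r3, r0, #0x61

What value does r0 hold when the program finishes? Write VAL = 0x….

[0] flags=0010 → (cmp)
[1] flags=0010 EQ?F → skip
[2] flags=0010 LE?F → skip
[3] flags=0010 CS?T → r0=0x16
[4] flags=1000 → (cmp)
[5] flags=1000 MI?T → r3=0x6d
[6] flags=1000 LT?T → r2=0xa9
[7] flags=1010 → (cmp)
[8] flags=1010 LS?F → skip
[9] flags=1010 LS?F → skip

VAL = 0x16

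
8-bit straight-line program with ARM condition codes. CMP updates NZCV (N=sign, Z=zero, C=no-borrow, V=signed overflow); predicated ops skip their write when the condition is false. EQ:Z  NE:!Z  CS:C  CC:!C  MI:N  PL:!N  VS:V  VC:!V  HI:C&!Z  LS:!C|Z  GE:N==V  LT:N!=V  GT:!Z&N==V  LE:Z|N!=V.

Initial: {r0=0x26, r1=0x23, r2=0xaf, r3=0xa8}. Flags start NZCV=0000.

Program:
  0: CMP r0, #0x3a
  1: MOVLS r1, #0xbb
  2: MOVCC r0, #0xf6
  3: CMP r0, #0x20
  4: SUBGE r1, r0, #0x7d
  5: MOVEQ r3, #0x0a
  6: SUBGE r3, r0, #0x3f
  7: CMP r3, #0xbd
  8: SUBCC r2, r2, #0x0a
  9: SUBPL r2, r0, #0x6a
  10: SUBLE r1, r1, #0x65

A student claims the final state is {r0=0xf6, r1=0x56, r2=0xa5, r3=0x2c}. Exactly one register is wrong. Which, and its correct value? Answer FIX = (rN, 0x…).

0: ✓ CMP  NZCV=1000
1: ✓ MOVLS  r1←0xbb
2: ✓ MOVCC  r0←0xf6
3: ✓ CMP  NZCV=1010
4: · SUBGE
5: · MOVEQ
6: · SUBGE
7: ✓ CMP  NZCV=1000
8: ✓ SUBCC  r2←0xa5
9: · SUBPL
10: ✓ SUBLE  r1←0x56

FIX = (r3, 0xa8)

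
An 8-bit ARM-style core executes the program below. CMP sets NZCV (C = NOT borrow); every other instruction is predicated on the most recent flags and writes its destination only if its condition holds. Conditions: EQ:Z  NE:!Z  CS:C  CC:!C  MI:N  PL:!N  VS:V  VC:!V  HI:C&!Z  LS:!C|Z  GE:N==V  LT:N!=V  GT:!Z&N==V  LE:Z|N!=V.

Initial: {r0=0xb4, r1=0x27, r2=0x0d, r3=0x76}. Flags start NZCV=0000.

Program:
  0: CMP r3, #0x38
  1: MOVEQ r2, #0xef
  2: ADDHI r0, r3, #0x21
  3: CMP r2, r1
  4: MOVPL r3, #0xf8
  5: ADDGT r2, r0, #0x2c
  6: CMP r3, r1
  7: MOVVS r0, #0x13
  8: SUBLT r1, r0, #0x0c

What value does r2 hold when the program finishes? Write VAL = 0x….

0: ✓ CMP  NZCV=0010
1: · MOVEQ
2: ✓ ADDHI  r0←0x97
3: ✓ CMP  NZCV=1000
4: · MOVPL
5: · ADDGT
6: ✓ CMP  NZCV=0010
7: · MOVVS
8: · SUBLT

VAL = 0x0d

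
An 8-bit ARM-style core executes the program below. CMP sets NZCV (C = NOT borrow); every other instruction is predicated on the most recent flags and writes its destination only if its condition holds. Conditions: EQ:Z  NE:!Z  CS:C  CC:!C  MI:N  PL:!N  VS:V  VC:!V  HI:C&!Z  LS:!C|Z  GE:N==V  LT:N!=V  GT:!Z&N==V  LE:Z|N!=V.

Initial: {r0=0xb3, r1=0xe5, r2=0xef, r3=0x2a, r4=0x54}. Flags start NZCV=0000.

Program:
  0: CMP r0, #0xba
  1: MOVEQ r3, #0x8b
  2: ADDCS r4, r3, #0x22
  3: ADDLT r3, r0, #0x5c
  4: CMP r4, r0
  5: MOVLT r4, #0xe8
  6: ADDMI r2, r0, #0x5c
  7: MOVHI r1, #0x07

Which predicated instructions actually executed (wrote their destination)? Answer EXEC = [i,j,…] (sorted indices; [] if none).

EXEC = [3,6]

0: ✓ CMP  NZCV=1000
1: · MOVEQ
2: · ADDCS
3: ✓ ADDLT  r3←0x0f
4: ✓ CMP  NZCV=1001
5: · MOVLT
6: ✓ ADDMI  r2←0x0f
7: · MOVHI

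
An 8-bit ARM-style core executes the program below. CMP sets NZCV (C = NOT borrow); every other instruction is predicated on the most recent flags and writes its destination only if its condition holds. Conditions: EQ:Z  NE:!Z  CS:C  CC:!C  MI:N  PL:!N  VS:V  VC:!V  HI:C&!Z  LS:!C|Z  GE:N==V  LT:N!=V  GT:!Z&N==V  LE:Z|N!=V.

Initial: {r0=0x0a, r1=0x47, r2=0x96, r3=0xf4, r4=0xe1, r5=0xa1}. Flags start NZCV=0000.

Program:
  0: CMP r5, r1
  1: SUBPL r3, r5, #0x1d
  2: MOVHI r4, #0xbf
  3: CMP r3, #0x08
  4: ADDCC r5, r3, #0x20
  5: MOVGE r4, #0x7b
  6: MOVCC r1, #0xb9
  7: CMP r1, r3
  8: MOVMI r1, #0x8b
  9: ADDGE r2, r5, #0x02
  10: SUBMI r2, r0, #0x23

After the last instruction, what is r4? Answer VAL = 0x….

0: ✓ CMP  NZCV=0011
1: ✓ SUBPL  r3←0x84
2: ✓ MOVHI  r4←0xbf
3: ✓ CMP  NZCV=0011
4: · ADDCC
5: · MOVGE
6: · MOVCC
7: ✓ CMP  NZCV=1001
8: ✓ MOVMI  r1←0x8b
9: ✓ ADDGE  r2←0xa3
10: ✓ SUBMI  r2←0xe7

VAL = 0xbf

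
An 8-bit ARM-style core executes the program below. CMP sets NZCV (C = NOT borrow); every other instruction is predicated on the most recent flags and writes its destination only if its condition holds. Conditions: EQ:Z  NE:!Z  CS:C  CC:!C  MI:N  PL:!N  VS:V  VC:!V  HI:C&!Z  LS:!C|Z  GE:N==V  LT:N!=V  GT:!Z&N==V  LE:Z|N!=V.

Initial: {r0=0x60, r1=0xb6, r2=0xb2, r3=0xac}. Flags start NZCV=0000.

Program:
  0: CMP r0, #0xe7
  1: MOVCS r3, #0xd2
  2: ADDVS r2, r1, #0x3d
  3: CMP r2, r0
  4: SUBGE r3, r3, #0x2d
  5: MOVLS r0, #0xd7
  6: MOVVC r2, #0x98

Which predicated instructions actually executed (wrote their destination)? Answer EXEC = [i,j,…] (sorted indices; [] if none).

EXEC = []

[0] flags=0000 → (cmp)
[1] flags=0000 CS?F → skip
[2] flags=0000 VS?F → skip
[3] flags=0011 → (cmp)
[4] flags=0011 GE?F → skip
[5] flags=0011 LS?F → skip
[6] flags=0011 VC?F → skip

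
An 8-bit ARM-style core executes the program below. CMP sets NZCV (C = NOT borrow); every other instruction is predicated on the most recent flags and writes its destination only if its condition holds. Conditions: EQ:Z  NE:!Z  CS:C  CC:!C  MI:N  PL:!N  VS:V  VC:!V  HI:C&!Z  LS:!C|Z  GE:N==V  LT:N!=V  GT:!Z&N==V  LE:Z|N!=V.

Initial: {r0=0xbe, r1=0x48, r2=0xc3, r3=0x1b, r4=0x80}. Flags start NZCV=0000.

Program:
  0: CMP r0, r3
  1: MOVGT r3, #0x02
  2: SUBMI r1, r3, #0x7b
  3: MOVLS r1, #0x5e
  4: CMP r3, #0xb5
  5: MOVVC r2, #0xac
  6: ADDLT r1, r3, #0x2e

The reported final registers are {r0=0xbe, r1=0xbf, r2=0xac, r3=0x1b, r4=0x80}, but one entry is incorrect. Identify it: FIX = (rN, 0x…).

0: ✓ CMP  NZCV=1010
1: · MOVGT
2: ✓ SUBMI  r1←0xa0
3: · MOVLS
4: ✓ CMP  NZCV=0000
5: ✓ MOVVC  r2←0xac
6: · ADDLT

FIX = (r1, 0xa0)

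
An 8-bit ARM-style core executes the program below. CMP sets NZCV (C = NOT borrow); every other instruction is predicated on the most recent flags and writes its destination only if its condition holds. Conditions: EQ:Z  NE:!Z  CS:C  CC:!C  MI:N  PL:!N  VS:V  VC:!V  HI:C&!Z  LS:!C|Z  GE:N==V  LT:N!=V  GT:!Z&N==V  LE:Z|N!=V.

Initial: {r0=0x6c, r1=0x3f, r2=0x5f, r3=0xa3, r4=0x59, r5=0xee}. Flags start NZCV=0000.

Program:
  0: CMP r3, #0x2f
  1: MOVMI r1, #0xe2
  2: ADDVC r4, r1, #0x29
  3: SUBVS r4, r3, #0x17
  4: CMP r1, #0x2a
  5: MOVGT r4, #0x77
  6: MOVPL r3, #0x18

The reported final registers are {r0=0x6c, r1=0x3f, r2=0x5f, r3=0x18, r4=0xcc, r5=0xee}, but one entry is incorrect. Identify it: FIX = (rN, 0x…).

0: ✓ CMP  NZCV=0011
1: · MOVMI
2: · ADDVC
3: ✓ SUBVS  r4←0x8c
4: ✓ CMP  NZCV=0010
5: ✓ MOVGT  r4←0x77
6: ✓ MOVPL  r3←0x18

FIX = (r4, 0x77)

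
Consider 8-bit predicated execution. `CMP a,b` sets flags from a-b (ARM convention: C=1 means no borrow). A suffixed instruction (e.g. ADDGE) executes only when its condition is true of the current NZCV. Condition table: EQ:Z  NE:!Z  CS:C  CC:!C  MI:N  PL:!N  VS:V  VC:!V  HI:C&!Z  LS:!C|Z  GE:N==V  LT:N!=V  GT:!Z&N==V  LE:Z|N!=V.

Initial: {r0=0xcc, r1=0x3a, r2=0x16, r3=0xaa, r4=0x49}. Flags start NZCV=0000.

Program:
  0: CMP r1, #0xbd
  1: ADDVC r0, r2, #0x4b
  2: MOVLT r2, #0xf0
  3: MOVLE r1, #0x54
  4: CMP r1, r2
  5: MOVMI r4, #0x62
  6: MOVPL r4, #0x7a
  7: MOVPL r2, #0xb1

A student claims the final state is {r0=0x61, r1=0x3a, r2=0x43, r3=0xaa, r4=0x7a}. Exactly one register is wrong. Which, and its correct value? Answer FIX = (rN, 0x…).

[0] flags=0000 → (cmp)
[1] flags=0000 VC?T → r0=0x61
[2] flags=0000 LT?F → skip
[3] flags=0000 LE?F → skip
[4] flags=0010 → (cmp)
[5] flags=0010 MI?F → skip
[6] flags=0010 PL?T → r4=0x7a
[7] flags=0010 PL?T → r2=0xb1

FIX = (r2, 0xb1)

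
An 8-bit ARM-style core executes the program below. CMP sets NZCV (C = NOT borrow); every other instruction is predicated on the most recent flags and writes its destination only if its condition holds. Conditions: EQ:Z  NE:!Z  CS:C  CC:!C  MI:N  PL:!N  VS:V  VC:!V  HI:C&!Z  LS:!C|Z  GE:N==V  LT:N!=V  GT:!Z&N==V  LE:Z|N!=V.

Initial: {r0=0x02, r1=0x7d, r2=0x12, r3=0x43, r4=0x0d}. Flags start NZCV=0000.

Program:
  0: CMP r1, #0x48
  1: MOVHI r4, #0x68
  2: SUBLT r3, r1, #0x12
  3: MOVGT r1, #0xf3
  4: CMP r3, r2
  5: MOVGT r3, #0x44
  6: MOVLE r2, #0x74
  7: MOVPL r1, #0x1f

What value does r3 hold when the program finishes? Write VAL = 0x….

VAL = 0x44

0: ✓ CMP  NZCV=0010
1: ✓ MOVHI  r4←0x68
2: · SUBLT
3: ✓ MOVGT  r1←0xf3
4: ✓ CMP  NZCV=0010
5: ✓ MOVGT  r3←0x44
6: · MOVLE
7: ✓ MOVPL  r1←0x1f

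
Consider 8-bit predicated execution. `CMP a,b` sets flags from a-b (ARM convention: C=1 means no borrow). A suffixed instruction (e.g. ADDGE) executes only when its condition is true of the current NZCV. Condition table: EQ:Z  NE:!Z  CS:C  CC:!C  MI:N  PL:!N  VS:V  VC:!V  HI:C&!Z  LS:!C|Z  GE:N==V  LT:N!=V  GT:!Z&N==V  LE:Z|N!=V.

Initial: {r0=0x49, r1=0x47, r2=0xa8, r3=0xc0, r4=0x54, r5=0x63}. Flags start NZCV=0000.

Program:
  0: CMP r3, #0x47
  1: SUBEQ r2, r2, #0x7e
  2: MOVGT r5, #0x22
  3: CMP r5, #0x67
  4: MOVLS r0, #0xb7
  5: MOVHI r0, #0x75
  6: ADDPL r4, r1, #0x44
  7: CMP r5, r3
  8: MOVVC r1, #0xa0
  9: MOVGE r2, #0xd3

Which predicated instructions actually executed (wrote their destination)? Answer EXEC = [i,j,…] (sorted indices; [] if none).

EXEC = [4,9]

0: ✓ CMP  NZCV=0011
1: · SUBEQ
2: · MOVGT
3: ✓ CMP  NZCV=1000
4: ✓ MOVLS  r0←0xb7
5: · MOVHI
6: · ADDPL
7: ✓ CMP  NZCV=1001
8: · MOVVC
9: ✓ MOVGE  r2←0xd3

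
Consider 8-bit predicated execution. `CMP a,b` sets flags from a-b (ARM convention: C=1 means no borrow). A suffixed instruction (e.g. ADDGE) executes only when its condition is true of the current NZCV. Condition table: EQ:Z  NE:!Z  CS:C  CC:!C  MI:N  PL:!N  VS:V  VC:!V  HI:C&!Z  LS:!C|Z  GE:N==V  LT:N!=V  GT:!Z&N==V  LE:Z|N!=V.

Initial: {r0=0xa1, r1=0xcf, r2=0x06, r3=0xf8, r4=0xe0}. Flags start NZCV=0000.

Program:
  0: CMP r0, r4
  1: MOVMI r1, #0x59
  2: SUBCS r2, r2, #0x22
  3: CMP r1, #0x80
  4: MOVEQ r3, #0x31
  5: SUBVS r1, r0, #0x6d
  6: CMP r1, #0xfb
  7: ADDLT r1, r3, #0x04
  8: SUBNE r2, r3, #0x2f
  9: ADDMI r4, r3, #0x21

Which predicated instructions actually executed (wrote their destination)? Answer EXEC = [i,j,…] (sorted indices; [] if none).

0: ✓ CMP  NZCV=1000
1: ✓ MOVMI  r1←0x59
2: · SUBCS
3: ✓ CMP  NZCV=1001
4: · MOVEQ
5: ✓ SUBVS  r1←0x34
6: ✓ CMP  NZCV=0000
7: · ADDLT
8: ✓ SUBNE  r2←0xc9
9: · ADDMI

EXEC = [1,5,8]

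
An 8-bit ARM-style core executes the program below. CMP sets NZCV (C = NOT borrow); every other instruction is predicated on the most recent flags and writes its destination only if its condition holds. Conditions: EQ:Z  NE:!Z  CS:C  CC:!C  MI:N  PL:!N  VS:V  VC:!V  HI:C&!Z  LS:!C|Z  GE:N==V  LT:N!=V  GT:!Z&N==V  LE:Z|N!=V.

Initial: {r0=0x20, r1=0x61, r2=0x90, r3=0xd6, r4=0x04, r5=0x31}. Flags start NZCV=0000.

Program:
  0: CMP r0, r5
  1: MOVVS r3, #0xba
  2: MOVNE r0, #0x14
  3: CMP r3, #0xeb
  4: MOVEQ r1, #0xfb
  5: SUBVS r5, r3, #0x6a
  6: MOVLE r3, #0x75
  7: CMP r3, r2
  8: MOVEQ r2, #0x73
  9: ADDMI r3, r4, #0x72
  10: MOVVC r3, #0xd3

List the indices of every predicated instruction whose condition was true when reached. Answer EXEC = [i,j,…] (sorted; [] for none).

EXEC = [2,6,9]

[0] flags=1000 → (cmp)
[1] flags=1000 VS?F → skip
[2] flags=1000 NE?T → r0=0x14
[3] flags=1000 → (cmp)
[4] flags=1000 EQ?F → skip
[5] flags=1000 VS?F → skip
[6] flags=1000 LE?T → r3=0x75
[7] flags=1001 → (cmp)
[8] flags=1001 EQ?F → skip
[9] flags=1001 MI?T → r3=0x76
[10] flags=1001 VC?F → skip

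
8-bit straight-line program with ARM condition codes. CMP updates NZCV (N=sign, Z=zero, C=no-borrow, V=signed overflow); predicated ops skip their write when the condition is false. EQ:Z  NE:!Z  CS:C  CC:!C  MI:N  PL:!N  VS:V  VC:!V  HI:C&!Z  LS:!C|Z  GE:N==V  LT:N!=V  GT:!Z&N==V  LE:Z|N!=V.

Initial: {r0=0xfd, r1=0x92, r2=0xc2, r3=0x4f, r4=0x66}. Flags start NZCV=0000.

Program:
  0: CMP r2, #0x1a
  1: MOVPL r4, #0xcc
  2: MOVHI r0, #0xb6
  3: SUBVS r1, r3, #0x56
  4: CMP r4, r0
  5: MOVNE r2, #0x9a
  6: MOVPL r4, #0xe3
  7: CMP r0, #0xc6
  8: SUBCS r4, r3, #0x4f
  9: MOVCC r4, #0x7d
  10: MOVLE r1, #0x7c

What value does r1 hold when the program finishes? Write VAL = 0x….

VAL = 0x7c

[0] flags=1010 → (cmp)
[1] flags=1010 PL?F → skip
[2] flags=1010 HI?T → r0=0xb6
[3] flags=1010 VS?F → skip
[4] flags=1001 → (cmp)
[5] flags=1001 NE?T → r2=0x9a
[6] flags=1001 PL?F → skip
[7] flags=1000 → (cmp)
[8] flags=1000 CS?F → skip
[9] flags=1000 CC?T → r4=0x7d
[10] flags=1000 LE?T → r1=0x7c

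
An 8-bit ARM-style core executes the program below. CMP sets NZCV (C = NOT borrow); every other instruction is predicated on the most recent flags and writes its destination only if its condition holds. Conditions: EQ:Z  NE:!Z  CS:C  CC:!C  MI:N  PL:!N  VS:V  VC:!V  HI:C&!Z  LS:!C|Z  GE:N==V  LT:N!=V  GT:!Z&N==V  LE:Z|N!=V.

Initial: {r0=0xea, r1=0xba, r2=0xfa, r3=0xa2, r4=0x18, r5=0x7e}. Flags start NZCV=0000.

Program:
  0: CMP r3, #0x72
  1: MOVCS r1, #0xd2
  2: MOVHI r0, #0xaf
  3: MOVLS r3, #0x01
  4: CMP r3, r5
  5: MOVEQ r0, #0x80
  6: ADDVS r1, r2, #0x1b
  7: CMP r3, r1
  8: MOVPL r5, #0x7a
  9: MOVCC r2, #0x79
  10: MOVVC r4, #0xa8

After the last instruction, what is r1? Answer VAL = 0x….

0: ✓ CMP  NZCV=0011
1: ✓ MOVCS  r1←0xd2
2: ✓ MOVHI  r0←0xaf
3: · MOVLS
4: ✓ CMP  NZCV=0011
5: · MOVEQ
6: ✓ ADDVS  r1←0x15
7: ✓ CMP  NZCV=1010
8: · MOVPL
9: · MOVCC
10: ✓ MOVVC  r4←0xa8

VAL = 0x15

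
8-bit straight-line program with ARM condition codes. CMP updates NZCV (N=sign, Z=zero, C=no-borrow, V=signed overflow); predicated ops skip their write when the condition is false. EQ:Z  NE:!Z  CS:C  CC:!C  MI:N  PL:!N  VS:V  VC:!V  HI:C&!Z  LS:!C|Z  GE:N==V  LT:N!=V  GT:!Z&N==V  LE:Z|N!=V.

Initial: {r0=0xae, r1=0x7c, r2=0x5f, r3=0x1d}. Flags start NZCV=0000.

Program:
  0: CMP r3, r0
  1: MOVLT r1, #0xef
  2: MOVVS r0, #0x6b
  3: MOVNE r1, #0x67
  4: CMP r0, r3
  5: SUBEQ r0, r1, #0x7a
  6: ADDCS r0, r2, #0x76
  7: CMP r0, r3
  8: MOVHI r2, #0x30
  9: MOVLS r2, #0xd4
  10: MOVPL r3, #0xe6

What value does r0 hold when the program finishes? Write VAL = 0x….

VAL = 0xd5

0: ✓ CMP  NZCV=0000
1: · MOVLT
2: · MOVVS
3: ✓ MOVNE  r1←0x67
4: ✓ CMP  NZCV=1010
5: · SUBEQ
6: ✓ ADDCS  r0←0xd5
7: ✓ CMP  NZCV=1010
8: ✓ MOVHI  r2←0x30
9: · MOVLS
10: · MOVPL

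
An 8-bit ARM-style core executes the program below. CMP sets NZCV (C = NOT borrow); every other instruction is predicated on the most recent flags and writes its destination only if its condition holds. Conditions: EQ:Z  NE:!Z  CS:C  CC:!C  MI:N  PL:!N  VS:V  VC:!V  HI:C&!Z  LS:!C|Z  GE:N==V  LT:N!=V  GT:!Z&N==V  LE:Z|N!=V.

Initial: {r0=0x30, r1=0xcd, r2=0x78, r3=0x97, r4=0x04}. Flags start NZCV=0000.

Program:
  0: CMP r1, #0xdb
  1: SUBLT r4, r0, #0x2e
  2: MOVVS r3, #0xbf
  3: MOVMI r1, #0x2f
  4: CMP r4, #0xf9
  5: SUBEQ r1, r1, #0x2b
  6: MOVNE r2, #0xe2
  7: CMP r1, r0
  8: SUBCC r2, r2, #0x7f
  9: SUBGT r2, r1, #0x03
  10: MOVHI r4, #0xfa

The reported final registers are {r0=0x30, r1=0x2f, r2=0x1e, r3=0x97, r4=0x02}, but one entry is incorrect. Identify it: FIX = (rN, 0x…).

FIX = (r2, 0x63)

0: ✓ CMP  NZCV=1000
1: ✓ SUBLT  r4←0x02
2: · MOVVS
3: ✓ MOVMI  r1←0x2f
4: ✓ CMP  NZCV=0000
5: · SUBEQ
6: ✓ MOVNE  r2←0xe2
7: ✓ CMP  NZCV=1000
8: ✓ SUBCC  r2←0x63
9: · SUBGT
10: · MOVHI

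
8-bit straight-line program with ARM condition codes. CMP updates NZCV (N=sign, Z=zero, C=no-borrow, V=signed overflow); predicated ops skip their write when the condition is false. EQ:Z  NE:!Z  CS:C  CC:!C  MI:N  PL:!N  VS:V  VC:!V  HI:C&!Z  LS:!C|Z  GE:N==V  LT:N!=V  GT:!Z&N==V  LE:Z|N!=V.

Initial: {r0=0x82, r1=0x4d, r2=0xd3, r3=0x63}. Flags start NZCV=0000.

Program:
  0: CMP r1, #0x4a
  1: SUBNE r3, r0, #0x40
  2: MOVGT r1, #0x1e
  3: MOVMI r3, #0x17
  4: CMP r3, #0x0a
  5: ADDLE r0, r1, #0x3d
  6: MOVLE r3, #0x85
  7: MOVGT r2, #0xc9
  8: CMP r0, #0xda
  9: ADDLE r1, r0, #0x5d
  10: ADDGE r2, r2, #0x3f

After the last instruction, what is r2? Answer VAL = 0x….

VAL = 0xc9

[0] flags=0010 → (cmp)
[1] flags=0010 NE?T → r3=0x42
[2] flags=0010 GT?T → r1=0x1e
[3] flags=0010 MI?F → skip
[4] flags=0010 → (cmp)
[5] flags=0010 LE?F → skip
[6] flags=0010 LE?F → skip
[7] flags=0010 GT?T → r2=0xc9
[8] flags=1000 → (cmp)
[9] flags=1000 LE?T → r1=0xdf
[10] flags=1000 GE?F → skip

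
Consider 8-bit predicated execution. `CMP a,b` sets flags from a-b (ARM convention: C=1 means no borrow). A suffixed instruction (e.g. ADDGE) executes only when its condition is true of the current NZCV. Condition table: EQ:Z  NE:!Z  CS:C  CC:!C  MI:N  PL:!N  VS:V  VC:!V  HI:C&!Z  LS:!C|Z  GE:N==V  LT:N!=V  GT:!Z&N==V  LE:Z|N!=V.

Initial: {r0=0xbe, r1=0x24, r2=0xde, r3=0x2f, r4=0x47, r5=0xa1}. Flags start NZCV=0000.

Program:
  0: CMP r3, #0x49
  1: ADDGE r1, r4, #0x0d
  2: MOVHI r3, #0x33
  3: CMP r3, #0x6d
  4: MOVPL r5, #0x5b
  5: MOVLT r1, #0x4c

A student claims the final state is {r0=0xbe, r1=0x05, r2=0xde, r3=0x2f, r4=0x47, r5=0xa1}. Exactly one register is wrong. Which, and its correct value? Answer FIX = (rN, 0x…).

[0] flags=1000 → (cmp)
[1] flags=1000 GE?F → skip
[2] flags=1000 HI?F → skip
[3] flags=1000 → (cmp)
[4] flags=1000 PL?F → skip
[5] flags=1000 LT?T → r1=0x4c

FIX = (r1, 0x4c)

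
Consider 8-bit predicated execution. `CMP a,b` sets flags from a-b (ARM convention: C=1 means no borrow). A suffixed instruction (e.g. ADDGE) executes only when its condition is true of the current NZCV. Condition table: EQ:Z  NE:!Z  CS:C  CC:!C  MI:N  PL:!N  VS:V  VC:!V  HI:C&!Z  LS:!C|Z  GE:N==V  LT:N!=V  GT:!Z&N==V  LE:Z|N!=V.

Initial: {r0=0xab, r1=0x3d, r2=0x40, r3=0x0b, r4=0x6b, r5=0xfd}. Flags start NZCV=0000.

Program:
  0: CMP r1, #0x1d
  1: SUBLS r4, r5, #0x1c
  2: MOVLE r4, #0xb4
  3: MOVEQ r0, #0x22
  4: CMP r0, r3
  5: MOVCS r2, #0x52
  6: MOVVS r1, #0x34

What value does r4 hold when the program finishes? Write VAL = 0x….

VAL = 0x6b

0: ✓ CMP  NZCV=0010
1: · SUBLS
2: · MOVLE
3: · MOVEQ
4: ✓ CMP  NZCV=1010
5: ✓ MOVCS  r2←0x52
6: · MOVVS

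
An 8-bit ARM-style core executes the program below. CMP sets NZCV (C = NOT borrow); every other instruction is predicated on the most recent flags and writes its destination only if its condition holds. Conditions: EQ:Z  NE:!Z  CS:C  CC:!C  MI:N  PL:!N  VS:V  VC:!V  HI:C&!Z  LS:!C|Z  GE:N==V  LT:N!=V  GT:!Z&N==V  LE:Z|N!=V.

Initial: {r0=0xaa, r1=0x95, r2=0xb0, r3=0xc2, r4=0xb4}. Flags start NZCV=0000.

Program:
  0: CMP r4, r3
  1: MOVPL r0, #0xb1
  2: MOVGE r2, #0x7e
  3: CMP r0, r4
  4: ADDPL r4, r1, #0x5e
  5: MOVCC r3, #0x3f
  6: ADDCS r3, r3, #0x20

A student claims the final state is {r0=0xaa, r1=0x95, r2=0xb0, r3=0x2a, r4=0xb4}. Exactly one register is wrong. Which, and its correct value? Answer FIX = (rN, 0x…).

FIX = (r3, 0x3f)

[0] flags=1000 → (cmp)
[1] flags=1000 PL?F → skip
[2] flags=1000 GE?F → skip
[3] flags=1000 → (cmp)
[4] flags=1000 PL?F → skip
[5] flags=1000 CC?T → r3=0x3f
[6] flags=1000 CS?F → skip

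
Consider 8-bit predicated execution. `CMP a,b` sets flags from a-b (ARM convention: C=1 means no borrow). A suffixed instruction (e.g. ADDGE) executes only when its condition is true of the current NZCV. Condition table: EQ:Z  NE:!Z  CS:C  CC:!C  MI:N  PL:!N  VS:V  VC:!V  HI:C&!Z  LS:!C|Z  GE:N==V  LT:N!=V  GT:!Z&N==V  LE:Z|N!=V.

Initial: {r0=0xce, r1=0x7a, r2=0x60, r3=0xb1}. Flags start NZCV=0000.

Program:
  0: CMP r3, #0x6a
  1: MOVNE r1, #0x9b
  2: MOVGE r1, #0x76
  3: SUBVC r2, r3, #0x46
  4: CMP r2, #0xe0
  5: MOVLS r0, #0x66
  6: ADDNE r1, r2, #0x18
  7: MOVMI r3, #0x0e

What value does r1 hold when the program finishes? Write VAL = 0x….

[0] flags=0011 → (cmp)
[1] flags=0011 NE?T → r1=0x9b
[2] flags=0011 GE?F → skip
[3] flags=0011 VC?F → skip
[4] flags=1001 → (cmp)
[5] flags=1001 LS?T → r0=0x66
[6] flags=1001 NE?T → r1=0x78
[7] flags=1001 MI?T → r3=0x0e

VAL = 0x78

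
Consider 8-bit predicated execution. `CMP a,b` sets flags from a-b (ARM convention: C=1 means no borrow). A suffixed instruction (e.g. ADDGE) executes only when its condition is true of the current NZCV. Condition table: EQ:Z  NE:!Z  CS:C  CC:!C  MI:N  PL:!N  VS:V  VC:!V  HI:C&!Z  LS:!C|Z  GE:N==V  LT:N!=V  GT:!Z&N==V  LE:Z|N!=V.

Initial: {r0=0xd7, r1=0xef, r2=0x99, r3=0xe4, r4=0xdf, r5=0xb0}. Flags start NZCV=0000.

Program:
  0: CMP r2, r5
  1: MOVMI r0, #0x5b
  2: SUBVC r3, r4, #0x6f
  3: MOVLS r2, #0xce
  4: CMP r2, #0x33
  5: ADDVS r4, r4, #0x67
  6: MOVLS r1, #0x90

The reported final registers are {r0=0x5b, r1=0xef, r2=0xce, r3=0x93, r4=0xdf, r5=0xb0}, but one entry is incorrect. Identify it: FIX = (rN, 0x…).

0: ✓ CMP  NZCV=1000
1: ✓ MOVMI  r0←0x5b
2: ✓ SUBVC  r3←0x70
3: ✓ MOVLS  r2←0xce
4: ✓ CMP  NZCV=1010
5: · ADDVS
6: · MOVLS

FIX = (r3, 0x70)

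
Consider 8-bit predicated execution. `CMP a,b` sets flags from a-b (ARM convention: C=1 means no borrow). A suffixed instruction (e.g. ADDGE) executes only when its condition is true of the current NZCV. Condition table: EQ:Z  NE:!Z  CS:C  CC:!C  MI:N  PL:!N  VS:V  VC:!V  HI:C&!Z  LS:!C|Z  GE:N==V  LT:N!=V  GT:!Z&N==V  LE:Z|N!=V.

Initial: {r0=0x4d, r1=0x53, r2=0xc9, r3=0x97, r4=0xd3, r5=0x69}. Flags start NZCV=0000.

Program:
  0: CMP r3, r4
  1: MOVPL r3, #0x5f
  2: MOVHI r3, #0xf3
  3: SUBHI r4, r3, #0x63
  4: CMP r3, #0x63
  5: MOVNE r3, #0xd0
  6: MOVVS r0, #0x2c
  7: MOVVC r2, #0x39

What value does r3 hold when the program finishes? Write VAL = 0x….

VAL = 0xd0

0: ✓ CMP  NZCV=1000
1: · MOVPL
2: · MOVHI
3: · SUBHI
4: ✓ CMP  NZCV=0011
5: ✓ MOVNE  r3←0xd0
6: ✓ MOVVS  r0←0x2c
7: · MOVVC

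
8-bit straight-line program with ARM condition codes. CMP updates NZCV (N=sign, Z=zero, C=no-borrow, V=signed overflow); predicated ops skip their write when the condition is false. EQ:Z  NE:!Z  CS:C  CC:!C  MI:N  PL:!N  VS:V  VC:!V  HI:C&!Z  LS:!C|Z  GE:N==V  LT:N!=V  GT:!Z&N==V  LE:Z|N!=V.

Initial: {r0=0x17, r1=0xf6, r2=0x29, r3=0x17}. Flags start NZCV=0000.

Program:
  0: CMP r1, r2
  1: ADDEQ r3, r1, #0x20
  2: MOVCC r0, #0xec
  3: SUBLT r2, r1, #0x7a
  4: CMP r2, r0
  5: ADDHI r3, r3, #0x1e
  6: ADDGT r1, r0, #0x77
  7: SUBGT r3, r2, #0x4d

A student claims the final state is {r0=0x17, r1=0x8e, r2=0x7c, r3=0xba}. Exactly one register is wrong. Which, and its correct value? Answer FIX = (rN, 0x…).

0: ✓ CMP  NZCV=1010
1: · ADDEQ
2: · MOVCC
3: ✓ SUBLT  r2←0x7c
4: ✓ CMP  NZCV=0010
5: ✓ ADDHI  r3←0x35
6: ✓ ADDGT  r1←0x8e
7: ✓ SUBGT  r3←0x2f

FIX = (r3, 0x2f)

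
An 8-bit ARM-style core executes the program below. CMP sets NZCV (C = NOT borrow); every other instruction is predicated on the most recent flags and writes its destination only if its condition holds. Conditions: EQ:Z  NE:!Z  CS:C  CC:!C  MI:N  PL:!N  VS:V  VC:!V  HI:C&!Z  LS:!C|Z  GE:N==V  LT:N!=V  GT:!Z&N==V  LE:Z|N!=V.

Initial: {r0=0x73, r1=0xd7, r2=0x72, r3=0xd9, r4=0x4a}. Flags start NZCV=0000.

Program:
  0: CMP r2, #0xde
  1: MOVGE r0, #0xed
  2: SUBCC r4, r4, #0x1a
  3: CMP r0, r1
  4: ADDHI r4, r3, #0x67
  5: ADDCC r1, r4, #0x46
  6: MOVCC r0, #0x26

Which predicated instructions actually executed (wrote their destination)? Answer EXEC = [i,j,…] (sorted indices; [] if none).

EXEC = [1,2,4]

0: ✓ CMP  NZCV=1001
1: ✓ MOVGE  r0←0xed
2: ✓ SUBCC  r4←0x30
3: ✓ CMP  NZCV=0010
4: ✓ ADDHI  r4←0x40
5: · ADDCC
6: · MOVCC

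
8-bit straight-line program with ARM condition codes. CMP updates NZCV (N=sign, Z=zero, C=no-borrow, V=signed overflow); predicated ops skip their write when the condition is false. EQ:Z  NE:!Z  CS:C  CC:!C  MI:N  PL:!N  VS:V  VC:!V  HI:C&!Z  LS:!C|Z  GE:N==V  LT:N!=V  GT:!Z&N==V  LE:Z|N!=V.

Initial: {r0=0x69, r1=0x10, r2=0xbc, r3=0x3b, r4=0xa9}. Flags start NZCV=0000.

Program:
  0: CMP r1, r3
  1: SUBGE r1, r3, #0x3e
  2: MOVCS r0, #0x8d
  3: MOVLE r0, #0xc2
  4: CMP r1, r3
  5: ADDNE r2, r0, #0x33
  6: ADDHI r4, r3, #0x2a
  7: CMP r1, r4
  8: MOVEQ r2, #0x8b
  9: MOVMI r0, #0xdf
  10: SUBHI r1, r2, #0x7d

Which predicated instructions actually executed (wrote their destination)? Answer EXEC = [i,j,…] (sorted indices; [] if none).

0: ✓ CMP  NZCV=1000
1: · SUBGE
2: · MOVCS
3: ✓ MOVLE  r0←0xc2
4: ✓ CMP  NZCV=1000
5: ✓ ADDNE  r2←0xf5
6: · ADDHI
7: ✓ CMP  NZCV=0000
8: · MOVEQ
9: · MOVMI
10: · SUBHI

EXEC = [3,5]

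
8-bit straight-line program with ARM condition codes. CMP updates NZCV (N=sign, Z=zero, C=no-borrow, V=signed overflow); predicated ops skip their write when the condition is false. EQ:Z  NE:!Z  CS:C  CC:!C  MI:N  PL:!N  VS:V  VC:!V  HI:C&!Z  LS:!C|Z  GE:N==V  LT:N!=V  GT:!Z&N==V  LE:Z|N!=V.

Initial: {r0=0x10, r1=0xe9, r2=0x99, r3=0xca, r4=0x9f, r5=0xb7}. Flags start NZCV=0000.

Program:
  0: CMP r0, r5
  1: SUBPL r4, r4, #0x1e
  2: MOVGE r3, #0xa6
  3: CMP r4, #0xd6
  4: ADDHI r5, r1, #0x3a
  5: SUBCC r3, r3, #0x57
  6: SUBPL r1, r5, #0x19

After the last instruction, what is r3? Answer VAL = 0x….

VAL = 0x4f

0: ✓ CMP  NZCV=0000
1: ✓ SUBPL  r4←0x81
2: ✓ MOVGE  r3←0xa6
3: ✓ CMP  NZCV=1000
4: · ADDHI
5: ✓ SUBCC  r3←0x4f
6: · SUBPL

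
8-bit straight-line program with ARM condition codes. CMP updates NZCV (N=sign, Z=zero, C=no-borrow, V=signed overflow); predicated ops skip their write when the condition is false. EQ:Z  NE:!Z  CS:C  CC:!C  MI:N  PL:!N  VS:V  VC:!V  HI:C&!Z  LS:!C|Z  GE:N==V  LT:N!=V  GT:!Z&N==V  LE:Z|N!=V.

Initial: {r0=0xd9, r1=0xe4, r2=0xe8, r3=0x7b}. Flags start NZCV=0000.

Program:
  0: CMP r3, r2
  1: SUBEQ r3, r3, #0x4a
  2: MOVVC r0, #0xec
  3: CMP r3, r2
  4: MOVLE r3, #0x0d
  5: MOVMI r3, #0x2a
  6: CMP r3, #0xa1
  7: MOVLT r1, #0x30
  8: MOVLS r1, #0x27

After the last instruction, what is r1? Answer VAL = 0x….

[0] flags=1001 → (cmp)
[1] flags=1001 EQ?F → skip
[2] flags=1001 VC?F → skip
[3] flags=1001 → (cmp)
[4] flags=1001 LE?F → skip
[5] flags=1001 MI?T → r3=0x2a
[6] flags=1001 → (cmp)
[7] flags=1001 LT?F → skip
[8] flags=1001 LS?T → r1=0x27

VAL = 0x27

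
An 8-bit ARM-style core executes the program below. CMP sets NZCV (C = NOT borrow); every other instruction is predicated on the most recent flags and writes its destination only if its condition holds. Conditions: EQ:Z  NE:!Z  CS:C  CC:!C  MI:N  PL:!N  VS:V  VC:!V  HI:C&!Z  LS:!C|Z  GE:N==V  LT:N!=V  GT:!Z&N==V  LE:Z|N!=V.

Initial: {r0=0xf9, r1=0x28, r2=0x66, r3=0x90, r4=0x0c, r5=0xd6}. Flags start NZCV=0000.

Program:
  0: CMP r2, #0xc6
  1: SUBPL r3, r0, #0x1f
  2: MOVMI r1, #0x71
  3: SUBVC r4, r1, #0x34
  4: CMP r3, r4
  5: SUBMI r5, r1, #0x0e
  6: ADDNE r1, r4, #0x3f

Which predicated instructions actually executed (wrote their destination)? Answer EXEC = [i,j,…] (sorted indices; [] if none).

[0] flags=1001 → (cmp)
[1] flags=1001 PL?F → skip
[2] flags=1001 MI?T → r1=0x71
[3] flags=1001 VC?F → skip
[4] flags=1010 → (cmp)
[5] flags=1010 MI?T → r5=0x63
[6] flags=1010 NE?T → r1=0x4b

EXEC = [2,5,6]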